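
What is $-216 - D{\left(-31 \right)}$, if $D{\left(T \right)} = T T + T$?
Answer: $-1146$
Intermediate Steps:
$D{\left(T \right)} = T + T^{2}$ ($D{\left(T \right)} = T^{2} + T = T + T^{2}$)
$-216 - D{\left(-31 \right)} = -216 - - 31 \left(1 - 31\right) = -216 - \left(-31\right) \left(-30\right) = -216 - 930 = -1146$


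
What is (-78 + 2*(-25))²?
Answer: 16384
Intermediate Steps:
(-78 + 2*(-25))² = (-78 - 50)² = (-128)² = 16384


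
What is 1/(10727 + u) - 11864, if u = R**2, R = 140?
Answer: -359799527/30327 ≈ -11864.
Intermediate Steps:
u = 19600 (u = 140**2 = 19600)
1/(10727 + u) - 11864 = 1/(10727 + 19600) - 11864 = 1/30327 - 11864 = -359799527/30327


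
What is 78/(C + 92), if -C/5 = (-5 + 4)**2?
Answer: 26/29 ≈ 0.89655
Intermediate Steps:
C = -5 (C = -5*(-5 + 4)**2 = -5*(-1)**2 = -5*1 = -5)
78/(C + 92) = 78/(-5 + 92) = 78/87 = 78*(1/87) = 26/29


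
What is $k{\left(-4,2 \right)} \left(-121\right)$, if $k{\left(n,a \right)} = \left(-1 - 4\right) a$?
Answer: $1210$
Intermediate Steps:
$k{\left(n,a \right)} = - 5 a$
$k{\left(-4,2 \right)} \left(-121\right) = \left(-5\right) 2 \left(-121\right) = \left(-10\right) \left(-121\right) = 1210$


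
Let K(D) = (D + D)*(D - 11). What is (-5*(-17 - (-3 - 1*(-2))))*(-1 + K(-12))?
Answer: 44080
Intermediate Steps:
K(D) = 2*D*(-11 + D) (K(D) = (2*D)*(-11 + D) = 2*D*(-11 + D))
(-5*(-17 - (-3 - 1*(-2))))*(-1 + K(-12)) = (-5*(-17 - (-3 - 1*(-2))))*(-1 + 2*(-12)*(-11 - 12)) = (-5*(-17 - (-3 + 2)))*(-1 + 2*(-12)*(-23)) = (-5*(-17 - 1*(-1)))*(-1 + 552) = -5*(-17 + 1)*551 = -5*(-16)*551 = 80*551 = 44080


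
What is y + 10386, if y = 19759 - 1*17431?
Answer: 12714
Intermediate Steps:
y = 2328 (y = 19759 - 17431 = 2328)
y + 10386 = 2328 + 10386 = 12714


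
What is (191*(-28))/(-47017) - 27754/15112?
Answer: -612045421/355260452 ≈ -1.7228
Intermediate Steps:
(191*(-28))/(-47017) - 27754/15112 = -5348*(-1/47017) - 27754*1/15112 = 5348/47017 - 13877/7556 = -612045421/355260452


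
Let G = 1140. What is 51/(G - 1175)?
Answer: -51/35 ≈ -1.4571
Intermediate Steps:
51/(G - 1175) = 51/(1140 - 1175) = 51/(-35) = -1/35*51 = -51/35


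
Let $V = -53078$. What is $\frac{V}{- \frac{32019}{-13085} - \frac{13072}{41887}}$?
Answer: $- \frac{29091595063810}{1170132733} \approx -24862.0$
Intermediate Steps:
$\frac{V}{- \frac{32019}{-13085} - \frac{13072}{41887}} = - \frac{53078}{- \frac{32019}{-13085} - \frac{13072}{41887}} = - \frac{53078}{\left(-32019\right) \left(- \frac{1}{13085}\right) - \frac{13072}{41887}} = - \frac{53078}{\frac{32019}{13085} - \frac{13072}{41887}} = - \frac{53078}{\frac{1170132733}{548091395}} = \left(-53078\right) \frac{548091395}{1170132733} = - \frac{29091595063810}{1170132733}$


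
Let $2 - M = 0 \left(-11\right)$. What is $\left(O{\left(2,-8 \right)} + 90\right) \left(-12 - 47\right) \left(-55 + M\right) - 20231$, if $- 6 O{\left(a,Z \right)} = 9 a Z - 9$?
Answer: $\frac{681875}{2} \approx 3.4094 \cdot 10^{5}$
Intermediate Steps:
$M = 2$ ($M = 2 - 0 \left(-11\right) = 2 - 0 = 2 + 0 = 2$)
$O{\left(a,Z \right)} = \frac{3}{2} - \frac{3 Z a}{2}$ ($O{\left(a,Z \right)} = - \frac{9 a Z - 9}{6} = - \frac{9 Z a - 9}{6} = - \frac{-9 + 9 Z a}{6} = \frac{3}{2} - \frac{3 Z a}{2}$)
$\left(O{\left(2,-8 \right)} + 90\right) \left(-12 - 47\right) \left(-55 + M\right) - 20231 = \left(\left(\frac{3}{2} - \left(-12\right) 2\right) + 90\right) \left(-12 - 47\right) \left(-55 + 2\right) - 20231 = \left(\left(\frac{3}{2} + 24\right) + 90\right) \left(\left(-59\right) \left(-53\right)\right) - 20231 = \left(\frac{51}{2} + 90\right) 3127 - 20231 = \frac{231}{2} \cdot 3127 - 20231 = \frac{722337}{2} - 20231 = \frac{681875}{2}$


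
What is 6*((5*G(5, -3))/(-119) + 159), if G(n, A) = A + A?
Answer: 113706/119 ≈ 955.51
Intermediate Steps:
G(n, A) = 2*A
6*((5*G(5, -3))/(-119) + 159) = 6*((5*(2*(-3)))/(-119) + 159) = 6*((5*(-6))*(-1/119) + 159) = 6*(-30*(-1/119) + 159) = 6*(30/119 + 159) = 6*(18951/119) = 113706/119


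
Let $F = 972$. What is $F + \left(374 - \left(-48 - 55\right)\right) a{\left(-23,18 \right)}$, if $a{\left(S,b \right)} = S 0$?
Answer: $972$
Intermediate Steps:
$a{\left(S,b \right)} = 0$
$F + \left(374 - \left(-48 - 55\right)\right) a{\left(-23,18 \right)} = 972 + \left(374 - \left(-48 - 55\right)\right) 0 = 972 + \left(374 - -103\right) 0 = 972 + \left(374 + 103\right) 0 = 972 + 477 \cdot 0 = 972 + 0 = 972$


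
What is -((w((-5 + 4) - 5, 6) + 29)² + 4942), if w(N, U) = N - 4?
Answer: -5303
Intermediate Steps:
w(N, U) = -4 + N
-((w((-5 + 4) - 5, 6) + 29)² + 4942) = -(((-4 + ((-5 + 4) - 5)) + 29)² + 4942) = -(((-4 + (-1 - 5)) + 29)² + 4942) = -(((-4 - 6) + 29)² + 4942) = -((-10 + 29)² + 4942) = -(19² + 4942) = -(361 + 4942) = -1*5303 = -5303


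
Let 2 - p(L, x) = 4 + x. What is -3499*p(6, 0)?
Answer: 6998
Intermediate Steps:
p(L, x) = -2 - x (p(L, x) = 2 - (4 + x) = 2 + (-4 - x) = -2 - x)
-3499*p(6, 0) = -3499*(-2 - 1*0) = -3499*(-2 + 0) = -3499*(-2) = 6998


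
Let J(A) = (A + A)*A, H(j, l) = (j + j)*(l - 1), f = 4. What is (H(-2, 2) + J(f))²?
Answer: 784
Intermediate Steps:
H(j, l) = 2*j*(-1 + l) (H(j, l) = (2*j)*(-1 + l) = 2*j*(-1 + l))
J(A) = 2*A² (J(A) = (2*A)*A = 2*A²)
(H(-2, 2) + J(f))² = (2*(-2)*(-1 + 2) + 2*4²)² = (2*(-2)*1 + 2*16)² = (-4 + 32)² = 28² = 784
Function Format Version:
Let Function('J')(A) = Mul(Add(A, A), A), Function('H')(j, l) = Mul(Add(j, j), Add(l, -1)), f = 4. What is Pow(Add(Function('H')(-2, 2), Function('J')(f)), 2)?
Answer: 784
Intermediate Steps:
Function('H')(j, l) = Mul(2, j, Add(-1, l)) (Function('H')(j, l) = Mul(Mul(2, j), Add(-1, l)) = Mul(2, j, Add(-1, l)))
Function('J')(A) = Mul(2, Pow(A, 2)) (Function('J')(A) = Mul(Mul(2, A), A) = Mul(2, Pow(A, 2)))
Pow(Add(Function('H')(-2, 2), Function('J')(f)), 2) = Pow(Add(Mul(2, -2, Add(-1, 2)), Mul(2, Pow(4, 2))), 2) = Pow(Add(Mul(2, -2, 1), Mul(2, 16)), 2) = Pow(Add(-4, 32), 2) = Pow(28, 2) = 784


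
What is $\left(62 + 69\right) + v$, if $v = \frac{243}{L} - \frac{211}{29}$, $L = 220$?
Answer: $\frac{796407}{6380} \approx 124.83$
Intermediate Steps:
$v = - \frac{39373}{6380}$ ($v = \frac{243}{220} - \frac{211}{29} = - \frac{39373}{6380} \approx -6.1713$)
$\left(62 + 69\right) + v = \left(62 + 69\right) - \frac{39373}{6380} = 131 - \frac{39373}{6380} = \frac{796407}{6380}$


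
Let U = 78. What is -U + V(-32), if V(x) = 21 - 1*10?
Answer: -67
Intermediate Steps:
V(x) = 11 (V(x) = 21 - 10 = 11)
-U + V(-32) = -1*78 + 11 = -78 + 11 = -67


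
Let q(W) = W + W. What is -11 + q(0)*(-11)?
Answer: -11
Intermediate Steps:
q(W) = 2*W
-11 + q(0)*(-11) = -11 + (2*0)*(-11) = -11 + 0*(-11) = -11 + 0 = -11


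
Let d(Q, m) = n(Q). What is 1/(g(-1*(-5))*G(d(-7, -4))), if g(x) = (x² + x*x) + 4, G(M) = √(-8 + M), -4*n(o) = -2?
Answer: -I*√30/810 ≈ -0.006762*I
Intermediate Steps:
n(o) = ½ (n(o) = -¼*(-2) = ½)
d(Q, m) = ½
g(x) = 4 + 2*x² (g(x) = (x² + x²) + 4 = 2*x² + 4 = 4 + 2*x²)
1/(g(-1*(-5))*G(d(-7, -4))) = 1/((4 + 2*(-1*(-5))²)*√(-8 + ½)) = 1/((4 + 2*5²)*√(-15/2)) = 1/((4 + 2*25)*(I*√30/2)) = 1/((4 + 50)*(I*√30/2)) = 1/(54*(I*√30/2)) = 1/(27*I*√30) = -I*√30/810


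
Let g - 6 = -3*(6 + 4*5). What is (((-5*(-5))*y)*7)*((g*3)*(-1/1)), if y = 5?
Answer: 189000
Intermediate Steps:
g = -72 (g = 6 - 3*(6 + 4*5) = 6 - 3*(6 + 20) = 6 - 3*26 = 6 - 78 = -72)
(((-5*(-5))*y)*7)*((g*3)*(-1/1)) = ((-5*(-5)*5)*7)*((-72*3)*(-1/1)) = ((25*5)*7)*(-(-216)) = (125*7)*(-216*(-1)) = 875*216 = 189000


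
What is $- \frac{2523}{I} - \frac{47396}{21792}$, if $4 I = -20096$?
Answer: $- \frac{5723009}{3421344} \approx -1.6727$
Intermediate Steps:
$I = -5024$ ($I = \frac{1}{4} \left(-20096\right) = -5024$)
$- \frac{2523}{I} - \frac{47396}{21792} = - \frac{2523}{-5024} - \frac{47396}{21792} = \left(-2523\right) \left(- \frac{1}{5024}\right) - \frac{11849}{5448} = \frac{2523}{5024} - \frac{11849}{5448} = - \frac{5723009}{3421344}$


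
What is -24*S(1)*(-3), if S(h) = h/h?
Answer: 72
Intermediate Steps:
S(h) = 1
-24*S(1)*(-3) = -24*1*(-3) = -24*(-3) = 72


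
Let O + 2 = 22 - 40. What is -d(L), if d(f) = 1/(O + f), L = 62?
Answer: -1/42 ≈ -0.023810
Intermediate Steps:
O = -20 (O = -2 + (22 - 40) = -2 - 18 = -20)
d(f) = 1/(-20 + f)
-d(L) = -1/(-20 + 62) = -1/42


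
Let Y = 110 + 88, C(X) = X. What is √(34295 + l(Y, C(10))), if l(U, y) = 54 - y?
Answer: √34339 ≈ 185.31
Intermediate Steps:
Y = 198
√(34295 + l(Y, C(10))) = √(34295 + (54 - 1*10)) = √(34295 + (54 - 10)) = √(34295 + 44) = √34339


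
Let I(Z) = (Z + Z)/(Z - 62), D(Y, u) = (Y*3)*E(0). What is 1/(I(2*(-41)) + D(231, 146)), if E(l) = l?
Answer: 36/41 ≈ 0.87805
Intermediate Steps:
D(Y, u) = 0 (D(Y, u) = (Y*3)*0 = (3*Y)*0 = 0)
I(Z) = 2*Z/(-62 + Z) (I(Z) = (2*Z)/(-62 + Z) = 2*Z/(-62 + Z))
1/(I(2*(-41)) + D(231, 146)) = 1/(2*(2*(-41))/(-62 + 2*(-41)) + 0) = 1/(2*(-82)/(-62 - 82) + 0) = 1/(2*(-82)/(-144) + 0) = 1/(2*(-82)*(-1/144) + 0) = 1/(41/36 + 0) = 1/(41/36) = 36/41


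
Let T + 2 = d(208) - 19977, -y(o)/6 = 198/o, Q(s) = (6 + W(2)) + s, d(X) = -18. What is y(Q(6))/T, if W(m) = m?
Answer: 594/139979 ≈ 0.0042435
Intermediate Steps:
Q(s) = 8 + s (Q(s) = (6 + 2) + s = 8 + s)
y(o) = -1188/o
T = -19997 (T = -2 + (-18 - 19977) = -2 - 19995 = -19997)
y(Q(6))/T = -1188/(8 + 6)/(-19997) = -1188/14*(-1/19997) = -1188*1/14*(-1/19997) = -594/7*(-1/19997) = 594/139979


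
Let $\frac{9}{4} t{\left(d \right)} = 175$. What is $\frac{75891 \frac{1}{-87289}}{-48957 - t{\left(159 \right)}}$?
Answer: $\frac{16659}{939555377} \approx 1.7731 \cdot 10^{-5}$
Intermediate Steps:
$t{\left(d \right)} = \frac{700}{9}$ ($t{\left(d \right)} = \frac{4}{9} \cdot 175 = \frac{700}{9}$)
$\frac{75891 \frac{1}{-87289}}{-48957 - t{\left(159 \right)}} = \frac{75891 \frac{1}{-87289}}{-48957 - \frac{700}{9}} = \frac{75891 \left(- \frac{1}{87289}\right)}{-48957 - \frac{700}{9}} = - \frac{1851}{2129 \left(- \frac{441313}{9}\right)} = \left(- \frac{1851}{2129}\right) \left(- \frac{9}{441313}\right) = \frac{16659}{939555377}$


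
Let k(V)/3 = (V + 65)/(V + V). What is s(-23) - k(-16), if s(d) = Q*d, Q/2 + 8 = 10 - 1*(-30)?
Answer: -46957/32 ≈ -1467.4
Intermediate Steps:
Q = 64 (Q = -16 + 2*(10 - 1*(-30)) = -16 + 2*(10 + 30) = -16 + 2*40 = -16 + 80 = 64)
s(d) = 64*d
k(V) = 3*(65 + V)/(2*V) (k(V) = 3*((V + 65)/(V + V)) = 3*((65 + V)/((2*V))) = 3*((65 + V)*(1/(2*V))) = 3*((65 + V)/(2*V)) = 3*(65 + V)/(2*V))
s(-23) - k(-16) = 64*(-23) - 3*(65 - 16)/(2*(-16)) = -1472 - 3*(-1)*49/(2*16) = -1472 - 1*(-147/32) = -1472 + 147/32 = -46957/32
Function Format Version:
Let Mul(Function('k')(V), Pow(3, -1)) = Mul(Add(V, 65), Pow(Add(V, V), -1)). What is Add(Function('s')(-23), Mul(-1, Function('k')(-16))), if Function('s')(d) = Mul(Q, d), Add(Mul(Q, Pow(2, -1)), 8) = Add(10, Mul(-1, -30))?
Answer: Rational(-46957, 32) ≈ -1467.4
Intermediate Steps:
Q = 64 (Q = Add(-16, Mul(2, Add(10, Mul(-1, -30)))) = Add(-16, Mul(2, Add(10, 30))) = Add(-16, Mul(2, 40)) = Add(-16, 80) = 64)
Function('s')(d) = Mul(64, d)
Function('k')(V) = Mul(Rational(3, 2), Pow(V, -1), Add(65, V)) (Function('k')(V) = Mul(3, Mul(Add(V, 65), Pow(Add(V, V), -1))) = Mul(3, Mul(Add(65, V), Pow(Mul(2, V), -1))) = Mul(3, Mul(Add(65, V), Mul(Rational(1, 2), Pow(V, -1)))) = Mul(3, Mul(Rational(1, 2), Pow(V, -1), Add(65, V))) = Mul(Rational(3, 2), Pow(V, -1), Add(65, V)))
Add(Function('s')(-23), Mul(-1, Function('k')(-16))) = Add(Mul(64, -23), Mul(-1, Mul(Rational(3, 2), Pow(-16, -1), Add(65, -16)))) = Add(-1472, Mul(-1, Mul(Rational(3, 2), Rational(-1, 16), 49))) = Add(-1472, Mul(-1, Rational(-147, 32))) = Add(-1472, Rational(147, 32)) = Rational(-46957, 32)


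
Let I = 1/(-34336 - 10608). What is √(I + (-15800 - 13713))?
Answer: I*√1326432273/212 ≈ 171.79*I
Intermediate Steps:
I = -1/44944 (I = 1/(-44944) = -1/44944 ≈ -2.2250e-5)
√(I + (-15800 - 13713)) = √(-1/44944 + (-15800 - 13713)) = √(-1/44944 - 29513) = √(-1326432273/44944) = I*√1326432273/212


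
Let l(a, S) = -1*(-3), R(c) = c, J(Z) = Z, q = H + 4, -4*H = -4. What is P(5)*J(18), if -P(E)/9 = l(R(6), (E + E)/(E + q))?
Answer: -486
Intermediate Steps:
H = 1 (H = -¼*(-4) = 1)
q = 5 (q = 1 + 4 = 5)
l(a, S) = 3
P(E) = -27 (P(E) = -9*3 = -27)
P(5)*J(18) = -27*18 = -486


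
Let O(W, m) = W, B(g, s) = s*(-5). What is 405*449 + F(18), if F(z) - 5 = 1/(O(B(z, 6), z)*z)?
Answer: 98198999/540 ≈ 1.8185e+5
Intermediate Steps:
B(g, s) = -5*s
F(z) = 5 - 1/(30*z) (F(z) = 5 + 1/((-5*6)*z) = 5 + 1/(-30*z) = 5 - 1/(30*z))
405*449 + F(18) = 405*449 + (5 - 1/30/18) = 181845 + (5 - 1/30*1/18) = 181845 + (5 - 1/540) = 181845 + 2699/540 = 98198999/540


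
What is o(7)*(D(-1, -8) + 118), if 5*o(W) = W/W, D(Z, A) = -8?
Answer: 22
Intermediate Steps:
o(W) = ⅕ (o(W) = (W/W)/5 = (⅕)*1 = ⅕)
o(7)*(D(-1, -8) + 118) = (-8 + 118)/5 = (⅕)*110 = 22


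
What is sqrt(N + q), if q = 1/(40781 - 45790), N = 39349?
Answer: 2*sqrt(246817398065)/5009 ≈ 198.37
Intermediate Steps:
q = -1/5009 (q = 1/(-5009) = -1/5009 ≈ -0.00019964)
sqrt(N + q) = sqrt(39349 - 1/5009) = sqrt(197099140/5009) = 2*sqrt(246817398065)/5009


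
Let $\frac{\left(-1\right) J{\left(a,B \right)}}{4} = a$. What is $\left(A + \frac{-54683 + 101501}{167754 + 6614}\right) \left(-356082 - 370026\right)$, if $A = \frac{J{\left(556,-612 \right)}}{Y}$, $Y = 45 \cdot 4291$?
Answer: $- \frac{261777886532251}{1402899540} \approx -1.866 \cdot 10^{5}$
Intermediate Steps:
$Y = 193095$
$J{\left(a,B \right)} = - 4 a$
$A = - \frac{2224}{193095}$ ($A = \frac{\left(-4\right) 556}{193095} = \left(-2224\right) \frac{1}{193095} = - \frac{2224}{193095} \approx -0.011518$)
$\left(A + \frac{-54683 + 101501}{167754 + 6614}\right) \left(-356082 - 370026\right) = \left(- \frac{2224}{193095} + \frac{-54683 + 101501}{167754 + 6614}\right) \left(-356082 - 370026\right) = \left(- \frac{2224}{193095} + \frac{46818}{174368}\right) \left(-726108\right) = \left(- \frac{2224}{193095} + 46818 \cdot \frac{1}{174368}\right) \left(-726108\right) = \left(- \frac{2224}{193095} + \frac{23409}{87184}\right) \left(-726108\right) = \frac{4326263639}{16834794480} \left(-726108\right) = - \frac{261777886532251}{1402899540}$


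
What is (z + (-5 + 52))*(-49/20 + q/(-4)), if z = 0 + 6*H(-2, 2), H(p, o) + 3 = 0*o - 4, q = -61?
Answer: 64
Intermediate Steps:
H(p, o) = -7 (H(p, o) = -3 + (0*o - 4) = -3 + (0 - 4) = -3 - 4 = -7)
z = -42 (z = 0 + 6*(-7) = 0 - 42 = -42)
(z + (-5 + 52))*(-49/20 + q/(-4)) = (-42 + (-5 + 52))*(-49/20 - 61/(-4)) = (-42 + 47)*(-49*1/20 - 61*(-¼)) = 5*(-49/20 + 61/4) = 5*(64/5) = 64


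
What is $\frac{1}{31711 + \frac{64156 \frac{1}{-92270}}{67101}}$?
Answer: $\frac{3095704635}{98167889648407} \approx 3.1535 \cdot 10^{-5}$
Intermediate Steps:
$\frac{1}{31711 + \frac{64156 \frac{1}{-92270}}{67101}} = \frac{1}{31711 + 64156 \left(- \frac{1}{92270}\right) \frac{1}{67101}} = \frac{1}{31711 - \frac{32078}{3095704635}} = \frac{1}{\frac{98167889648407}{3095704635}} = \frac{3095704635}{98167889648407}$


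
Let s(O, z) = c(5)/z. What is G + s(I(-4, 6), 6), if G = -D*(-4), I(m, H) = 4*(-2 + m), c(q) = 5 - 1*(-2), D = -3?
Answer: -65/6 ≈ -10.833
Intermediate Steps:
c(q) = 7 (c(q) = 5 + 2 = 7)
I(m, H) = -8 + 4*m
s(O, z) = 7/z
G = -12 (G = -1*(-3)*(-4) = 3*(-4) = -12)
G + s(I(-4, 6), 6) = -12 + 7/6 = -65/6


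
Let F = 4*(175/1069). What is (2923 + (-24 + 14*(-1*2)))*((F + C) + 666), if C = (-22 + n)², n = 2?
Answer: 3273669234/1069 ≈ 3.0624e+6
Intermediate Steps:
C = 400 (C = (-22 + 2)² = (-20)² = 400)
F = 700/1069 (F = 4*(175*(1/1069)) = 4*(175/1069) = 700/1069 ≈ 0.65482)
(2923 + (-24 + 14*(-1*2)))*((F + C) + 666) = (2923 + (-24 + 14*(-1*2)))*((700/1069 + 400) + 666) = (2923 + (-24 + 14*(-2)))*(428300/1069 + 666) = (2923 + (-24 - 28))*(1140254/1069) = (2923 - 52)*(1140254/1069) = 2871*(1140254/1069) = 3273669234/1069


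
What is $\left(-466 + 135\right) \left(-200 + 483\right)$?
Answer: $-93673$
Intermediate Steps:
$\left(-466 + 135\right) \left(-200 + 483\right) = \left(-331\right) 283 = -93673$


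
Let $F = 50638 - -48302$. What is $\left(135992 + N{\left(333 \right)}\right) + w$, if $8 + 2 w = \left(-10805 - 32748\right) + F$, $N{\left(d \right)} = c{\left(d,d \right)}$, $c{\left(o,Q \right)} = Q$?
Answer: $\frac{328029}{2} \approx 1.6401 \cdot 10^{5}$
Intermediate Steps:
$F = 98940$ ($F = 50638 + 48302 = 98940$)
$N{\left(d \right)} = d$
$w = \frac{55379}{2}$ ($w = -4 + \frac{\left(-10805 - 32748\right) + 98940}{2} = -4 + \frac{-43553 + 98940}{2} = -4 + \frac{1}{2} \cdot 55387 = -4 + \frac{55387}{2} = \frac{55379}{2} \approx 27690.0$)
$\left(135992 + N{\left(333 \right)}\right) + w = \left(135992 + 333\right) + \frac{55379}{2} = 136325 + \frac{55379}{2} = \frac{328029}{2}$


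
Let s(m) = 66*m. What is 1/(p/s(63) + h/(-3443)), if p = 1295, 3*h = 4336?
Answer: -185922/20143 ≈ -9.2301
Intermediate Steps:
h = 4336/3 (h = (⅓)*4336 = 4336/3 ≈ 1445.3)
1/(p/s(63) + h/(-3443)) = 1/(1295/((66*63)) + (4336/3)/(-3443)) = 1/(1295/4158 + (4336/3)*(-1/3443)) = 1/(1295*(1/4158) - 4336/10329) = 1/(185/594 - 4336/10329) = 1/(-20143/185922) = -185922/20143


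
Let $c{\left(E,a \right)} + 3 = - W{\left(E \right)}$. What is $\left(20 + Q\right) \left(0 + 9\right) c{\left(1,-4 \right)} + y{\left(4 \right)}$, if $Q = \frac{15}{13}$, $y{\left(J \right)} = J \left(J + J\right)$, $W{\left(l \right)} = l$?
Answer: $- \frac{9484}{13} \approx -729.54$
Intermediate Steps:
$y{\left(J \right)} = 2 J^{2}$ ($y{\left(J \right)} = J 2 J = 2 J^{2}$)
$Q = \frac{15}{13}$ ($Q = 15 \cdot \frac{1}{13} = \frac{15}{13} \approx 1.1538$)
$c{\left(E,a \right)} = -3 - E$
$\left(20 + Q\right) \left(0 + 9\right) c{\left(1,-4 \right)} + y{\left(4 \right)} = \left(20 + \frac{15}{13}\right) \left(0 + 9\right) \left(-3 - 1\right) + 2 \cdot 4^{2} = \frac{275}{13} \cdot 9 \left(-3 - 1\right) + 2 \cdot 16 = \frac{2475}{13} \left(-4\right) + 32 = - \frac{9900}{13} + 32 = - \frac{9484}{13}$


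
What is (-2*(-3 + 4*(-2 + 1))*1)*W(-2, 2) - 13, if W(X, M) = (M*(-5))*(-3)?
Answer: 407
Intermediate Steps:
W(X, M) = 15*M (W(X, M) = -5*M*(-3) = 15*M)
(-2*(-3 + 4*(-2 + 1))*1)*W(-2, 2) - 13 = (-2*(-3 + 4*(-2 + 1))*1)*(15*2) - 13 = (-2*(-3 + 4*(-1))*1)*30 - 13 = (-2*(-3 - 4)*1)*30 - 13 = (-2*(-7)*1)*30 - 13 = (14*1)*30 - 13 = 14*30 - 13 = 420 - 13 = 407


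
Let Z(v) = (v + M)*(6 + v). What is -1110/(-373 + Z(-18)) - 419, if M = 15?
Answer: -140093/337 ≈ -415.71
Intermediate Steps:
Z(v) = (6 + v)*(15 + v) (Z(v) = (v + 15)*(6 + v) = (15 + v)*(6 + v) = (6 + v)*(15 + v))
-1110/(-373 + Z(-18)) - 419 = -1110/(-373 + (90 + (-18)² + 21*(-18))) - 419 = -1110/(-373 + (90 + 324 - 378)) - 419 = -1110/(-373 + 36) - 419 = -1110/(-337) - 419 = -1/337*(-1110) - 419 = 1110/337 - 419 = -140093/337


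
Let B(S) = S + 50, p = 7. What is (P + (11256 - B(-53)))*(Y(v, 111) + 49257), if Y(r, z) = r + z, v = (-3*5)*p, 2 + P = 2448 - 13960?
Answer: -12562065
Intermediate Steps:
P = -11514 (P = -2 + (2448 - 13960) = -2 - 11512 = -11514)
v = -105 (v = -3*5*7 = -15*7 = -105)
B(S) = 50 + S
(P + (11256 - B(-53)))*(Y(v, 111) + 49257) = (-11514 + (11256 - (50 - 53)))*((-105 + 111) + 49257) = (-11514 + (11256 - 1*(-3)))*(6 + 49257) = (-11514 + (11256 + 3))*49263 = (-11514 + 11259)*49263 = -255*49263 = -12562065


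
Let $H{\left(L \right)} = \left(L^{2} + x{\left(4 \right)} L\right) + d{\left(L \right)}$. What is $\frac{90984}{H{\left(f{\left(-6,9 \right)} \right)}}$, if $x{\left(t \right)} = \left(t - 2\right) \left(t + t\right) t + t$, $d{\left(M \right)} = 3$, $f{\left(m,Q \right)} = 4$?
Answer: $\frac{30328}{97} \approx 312.66$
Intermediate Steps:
$x{\left(t \right)} = t + 2 t^{2} \left(-2 + t\right)$ ($x{\left(t \right)} = \left(-2 + t\right) 2 t t + t = 2 t \left(-2 + t\right) t + t = 2 t^{2} \left(-2 + t\right) + t = t + 2 t^{2} \left(-2 + t\right)$)
$H{\left(L \right)} = 3 + L^{2} + 68 L$ ($H{\left(L \right)} = \left(L^{2} + 4 \left(1 - 16 + 2 \cdot 4^{2}\right) L\right) + 3 = \left(L^{2} + 4 \left(1 - 16 + 2 \cdot 16\right) L\right) + 3 = \left(L^{2} + 4 \left(1 - 16 + 32\right) L\right) + 3 = \left(L^{2} + 4 \cdot 17 L\right) + 3 = \left(L^{2} + 68 L\right) + 3 = 3 + L^{2} + 68 L$)
$\frac{90984}{H{\left(f{\left(-6,9 \right)} \right)}} = \frac{90984}{3 + 4^{2} + 68 \cdot 4} = \frac{90984}{3 + 16 + 272} = \frac{90984}{291} = 90984 \cdot \frac{1}{291} = \frac{30328}{97}$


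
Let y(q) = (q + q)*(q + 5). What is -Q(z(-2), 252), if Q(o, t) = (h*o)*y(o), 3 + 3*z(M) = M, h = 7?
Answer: -3500/27 ≈ -129.63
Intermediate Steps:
z(M) = -1 + M/3
y(q) = 2*q*(5 + q) (y(q) = (2*q)*(5 + q) = 2*q*(5 + q))
Q(o, t) = 14*o²*(5 + o) (Q(o, t) = (7*o)*(2*o*(5 + o)) = 14*o²*(5 + o))
-Q(z(-2), 252) = -14*(-1 + (⅓)*(-2))²*(5 + (-1 + (⅓)*(-2))) = -14*(-1 - ⅔)²*(5 + (-1 - ⅔)) = -14*(-5/3)²*(5 - 5/3) = -14*25*10/(9*3) = -1*3500/27 = -3500/27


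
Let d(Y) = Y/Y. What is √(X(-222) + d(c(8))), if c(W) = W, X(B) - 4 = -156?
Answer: I*√151 ≈ 12.288*I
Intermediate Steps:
X(B) = -152 (X(B) = 4 - 156 = -152)
d(Y) = 1
√(X(-222) + d(c(8))) = √(-152 + 1) = √(-151) = I*√151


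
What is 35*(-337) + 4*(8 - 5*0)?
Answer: -11763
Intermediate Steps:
35*(-337) + 4*(8 - 5*0) = -11795 + 4*(8 + 0) = -11795 + 4*8 = -11795 + 32 = -11763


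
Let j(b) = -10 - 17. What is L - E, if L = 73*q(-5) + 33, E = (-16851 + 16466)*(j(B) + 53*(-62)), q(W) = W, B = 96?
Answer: -1275837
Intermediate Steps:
j(b) = -27
E = 1275505 (E = (-16851 + 16466)*(-27 + 53*(-62)) = -385*(-27 - 3286) = -385*(-3313) = 1275505)
L = -332 (L = 73*(-5) + 33 = -365 + 33 = -332)
L - E = -332 - 1*1275505 = -332 - 1275505 = -1275837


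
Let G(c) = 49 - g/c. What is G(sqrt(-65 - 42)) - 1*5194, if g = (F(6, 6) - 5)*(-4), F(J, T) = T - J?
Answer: -5145 + 20*I*sqrt(107)/107 ≈ -5145.0 + 1.9335*I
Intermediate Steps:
g = 20 (g = ((6 - 1*6) - 5)*(-4) = ((6 - 6) - 5)*(-4) = (0 - 5)*(-4) = -5*(-4) = 20)
G(c) = 49 - 20/c
G(sqrt(-65 - 42)) - 1*5194 = (49 - 20/sqrt(-65 - 42)) - 1*5194 = (49 - 20*(-I*sqrt(107)/107)) - 5194 = (49 - (-20)*I*sqrt(107)/107) - 5194 = (49 + 20*I*sqrt(107)/107) - 5194 = -5145 + 20*I*sqrt(107)/107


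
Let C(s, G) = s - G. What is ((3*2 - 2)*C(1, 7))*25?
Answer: -600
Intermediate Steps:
((3*2 - 2)*C(1, 7))*25 = ((3*2 - 2)*(1 - 1*7))*25 = ((6 - 2)*(1 - 7))*25 = (4*(-6))*25 = -24*25 = -600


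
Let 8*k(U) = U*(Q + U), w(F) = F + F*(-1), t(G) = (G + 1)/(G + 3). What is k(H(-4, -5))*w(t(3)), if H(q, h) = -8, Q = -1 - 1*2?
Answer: 0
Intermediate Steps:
Q = -3 (Q = -1 - 2 = -3)
t(G) = (1 + G)/(3 + G)
w(F) = 0 (w(F) = F - F = 0)
k(U) = U*(-3 + U)/8 (k(U) = (U*(-3 + U))/8 = U*(-3 + U)/8)
k(H(-4, -5))*w(t(3)) = ((⅛)*(-8)*(-3 - 8))*0 = ((⅛)*(-8)*(-11))*0 = 11*0 = 0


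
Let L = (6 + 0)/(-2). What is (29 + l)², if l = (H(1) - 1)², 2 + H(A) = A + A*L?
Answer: 2916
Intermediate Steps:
L = -3 (L = 6*(-½) = -3)
H(A) = -2 - 2*A (H(A) = -2 + (A + A*(-3)) = -2 + (A - 3*A) = -2 - 2*A)
l = 25 (l = ((-2 - 2*1) - 1)² = ((-2 - 2) - 1)² = (-4 - 1)² = (-5)² = 25)
(29 + l)² = (29 + 25)² = 54² = 2916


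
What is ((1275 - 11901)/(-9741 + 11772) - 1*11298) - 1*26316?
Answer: -25468220/677 ≈ -37619.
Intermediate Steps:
((1275 - 11901)/(-9741 + 11772) - 1*11298) - 1*26316 = (-10626/2031 - 11298) - 26316 = (-10626*1/2031 - 11298) - 26316 = (-3542/677 - 11298) - 26316 = -7652288/677 - 26316 = -25468220/677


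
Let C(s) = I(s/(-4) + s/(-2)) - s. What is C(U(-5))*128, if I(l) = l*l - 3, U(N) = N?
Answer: 2056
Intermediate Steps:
I(l) = -3 + l**2 (I(l) = l**2 - 3 = -3 + l**2)
C(s) = -3 - s + 9*s**2/16 (C(s) = (-3 + (s/(-4) + s/(-2))**2) - s = (-3 + (s*(-1/4) + s*(-1/2))**2) - s = (-3 + (-s/4 - s/2)**2) - s = (-3 + (-3*s/4)**2) - s = (-3 + 9*s**2/16) - s = -3 - s + 9*s**2/16)
C(U(-5))*128 = (-3 - 1*(-5) + (9/16)*(-5)**2)*128 = (-3 + 5 + (9/16)*25)*128 = (-3 + 5 + 225/16)*128 = (257/16)*128 = 2056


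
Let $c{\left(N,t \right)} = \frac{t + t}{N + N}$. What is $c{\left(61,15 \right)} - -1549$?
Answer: $\frac{94504}{61} \approx 1549.2$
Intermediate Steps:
$c{\left(N,t \right)} = \frac{t}{N}$ ($c{\left(N,t \right)} = \frac{2 t}{2 N} = 2 t \frac{1}{2 N} = \frac{t}{N}$)
$c{\left(61,15 \right)} - -1549 = \frac{15}{61} - -1549 = 15 \cdot \frac{1}{61} + 1549 = \frac{15}{61} + 1549 = \frac{94504}{61}$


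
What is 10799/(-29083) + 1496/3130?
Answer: 4853649/45514895 ≈ 0.10664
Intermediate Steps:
10799/(-29083) + 1496/3130 = 10799*(-1/29083) + 1496*(1/3130) = -10799/29083 + 748/1565 = 4853649/45514895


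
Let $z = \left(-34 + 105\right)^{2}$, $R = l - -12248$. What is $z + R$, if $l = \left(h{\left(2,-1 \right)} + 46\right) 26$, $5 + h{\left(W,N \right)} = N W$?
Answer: $18303$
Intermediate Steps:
$h{\left(W,N \right)} = -5 + N W$
$l = 1014$ ($l = \left(\left(-5 - 2\right) + 46\right) 26 = \left(-7 + 46\right) 26 = 39 \cdot 26 = 1014$)
$R = 13262$ ($R = 1014 - -12248 = 1014 + 12248 = 13262$)
$z = 5041$ ($z = 71^{2} = 5041$)
$z + R = 5041 + 13262 = 18303$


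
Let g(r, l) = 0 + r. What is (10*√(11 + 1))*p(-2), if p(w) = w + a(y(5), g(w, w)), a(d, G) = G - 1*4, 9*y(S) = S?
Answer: -160*√3 ≈ -277.13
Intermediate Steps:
y(S) = S/9
g(r, l) = r
a(d, G) = -4 + G (a(d, G) = G - 4 = -4 + G)
p(w) = -4 + 2*w (p(w) = w + (-4 + w) = -4 + 2*w)
(10*√(11 + 1))*p(-2) = (10*√(11 + 1))*(-4 + 2*(-2)) = (10*√12)*(-4 - 4) = (10*(2*√3))*(-8) = (20*√3)*(-8) = -160*√3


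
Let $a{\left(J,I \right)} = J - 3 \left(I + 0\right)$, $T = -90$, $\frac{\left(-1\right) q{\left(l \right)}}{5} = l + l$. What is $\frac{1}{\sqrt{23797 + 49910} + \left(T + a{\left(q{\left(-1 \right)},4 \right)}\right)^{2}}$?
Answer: $\frac{8464}{71565589} - \frac{\sqrt{73707}}{71565589} \approx 0.00011448$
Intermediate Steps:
$q{\left(l \right)} = - 10 l$ ($q{\left(l \right)} = - 5 \left(l + l\right) = - 5 \cdot 2 l = - 10 l$)
$a{\left(J,I \right)} = J - 3 I$
$\frac{1}{\sqrt{23797 + 49910} + \left(T + a{\left(q{\left(-1 \right)},4 \right)}\right)^{2}} = \frac{1}{\sqrt{23797 + 49910} + \left(-90 - 2\right)^{2}} = \frac{1}{\sqrt{73707} + \left(-90 + \left(10 - 12\right)\right)^{2}} = \frac{1}{\sqrt{73707} + \left(-90 - 2\right)^{2}} = \frac{1}{\sqrt{73707} + \left(-92\right)^{2}} = \frac{1}{\sqrt{73707} + 8464} = \frac{1}{8464 + \sqrt{73707}}$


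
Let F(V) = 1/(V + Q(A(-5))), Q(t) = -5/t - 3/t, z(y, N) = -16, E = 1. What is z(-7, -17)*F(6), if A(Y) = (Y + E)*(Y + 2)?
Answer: -3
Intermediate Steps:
A(Y) = (1 + Y)*(2 + Y) (A(Y) = (Y + 1)*(Y + 2) = (1 + Y)*(2 + Y))
Q(t) = -8/t
F(V) = 1/(-⅔ + V) (F(V) = 1/(V - 8/(2 + (-5)² + 3*(-5))) = 1/(V - 8/(2 + 25 - 15)) = 1/(V - 8/12) = 1/(V - 8*1/12) = 1/(V - ⅔) = 1/(-⅔ + V))
z(-7, -17)*F(6) = -48/(-2 + 3*6) = -48/(-2 + 18) = -48/16 = -16*3/16 = -3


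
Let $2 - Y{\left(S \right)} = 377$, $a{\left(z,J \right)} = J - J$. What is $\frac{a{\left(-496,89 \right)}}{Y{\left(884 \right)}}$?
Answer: $0$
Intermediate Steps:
$a{\left(z,J \right)} = 0$
$Y{\left(S \right)} = -375$ ($Y{\left(S \right)} = 2 - 377 = -375$)
$\frac{a{\left(-496,89 \right)}}{Y{\left(884 \right)}} = \frac{0}{-375} = 0 \left(- \frac{1}{375}\right) = 0$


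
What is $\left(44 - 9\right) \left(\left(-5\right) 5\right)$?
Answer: $-875$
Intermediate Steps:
$\left(44 - 9\right) \left(\left(-5\right) 5\right) = 35 \left(-25\right) = -875$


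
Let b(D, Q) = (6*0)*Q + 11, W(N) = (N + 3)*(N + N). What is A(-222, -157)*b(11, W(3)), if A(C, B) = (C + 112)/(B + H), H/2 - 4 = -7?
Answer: 1210/163 ≈ 7.4233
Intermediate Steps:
H = -6 (H = 8 + 2*(-7) = 8 - 14 = -6)
A(C, B) = (112 + C)/(-6 + B) (A(C, B) = (C + 112)/(B - 6) = (112 + C)/(-6 + B))
W(N) = 2*N*(3 + N) (W(N) = (3 + N)*(2*N) = 2*N*(3 + N))
b(D, Q) = 11 (b(D, Q) = 0*Q + 11 = 0 + 11 = 11)
A(-222, -157)*b(11, W(3)) = ((112 - 222)/(-6 - 157))*11 = (-110/(-163))*11 = -1/163*(-110)*11 = (110/163)*11 = 1210/163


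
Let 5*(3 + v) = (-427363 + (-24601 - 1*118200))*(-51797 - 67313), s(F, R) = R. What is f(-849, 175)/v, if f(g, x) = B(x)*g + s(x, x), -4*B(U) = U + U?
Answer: 29785/5432978722 ≈ 5.4823e-6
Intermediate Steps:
B(U) = -U/2 (B(U) = -(U + U)/4 = -U/2)
f(g, x) = x - g*x/2 (f(g, x) = (-x/2)*g + x = -g*x/2 + x = x - g*x/2)
v = 13582446805 (v = -3 + ((-427363 + (-24601 - 1*118200))*(-51797 - 67313))/5 = -3 + ((-427363 + (-24601 - 118200))*(-119110))/5 = -3 + ((-427363 - 142801)*(-119110))/5 = -3 + (-570164*(-119110))/5 = -3 + (⅕)*67912234040 = -3 + 13582446808 = 13582446805)
f(-849, 175)/v = ((½)*175*(2 - 1*(-849)))/13582446805 = ((½)*175*(2 + 849))*(1/13582446805) = ((½)*175*851)*(1/13582446805) = (148925/2)*(1/13582446805) = 29785/5432978722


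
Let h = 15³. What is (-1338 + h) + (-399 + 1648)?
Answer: 3286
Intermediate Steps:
h = 3375
(-1338 + h) + (-399 + 1648) = (-1338 + 3375) + (-399 + 1648) = 2037 + 1249 = 3286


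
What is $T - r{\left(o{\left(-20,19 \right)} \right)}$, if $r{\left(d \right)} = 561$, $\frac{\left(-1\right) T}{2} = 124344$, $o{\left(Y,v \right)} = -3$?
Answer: $-249249$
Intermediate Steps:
$T = -248688$ ($T = \left(-2\right) 124344 = -248688$)
$T - r{\left(o{\left(-20,19 \right)} \right)} = -248688 - 561 = -249249$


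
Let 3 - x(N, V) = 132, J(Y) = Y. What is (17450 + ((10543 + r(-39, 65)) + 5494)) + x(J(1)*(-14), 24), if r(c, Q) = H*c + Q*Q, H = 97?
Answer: 33800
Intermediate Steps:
r(c, Q) = Q**2 + 97*c (r(c, Q) = 97*c + Q*Q = 97*c + Q**2 = Q**2 + 97*c)
x(N, V) = -129 (x(N, V) = 3 - 1*132 = 3 - 132 = -129)
(17450 + ((10543 + r(-39, 65)) + 5494)) + x(J(1)*(-14), 24) = (17450 + ((10543 + (65**2 + 97*(-39))) + 5494)) - 129 = (17450 + ((10543 + (4225 - 3783)) + 5494)) - 129 = (17450 + ((10543 + 442) + 5494)) - 129 = (17450 + (10985 + 5494)) - 129 = (17450 + 16479) - 129 = 33929 - 129 = 33800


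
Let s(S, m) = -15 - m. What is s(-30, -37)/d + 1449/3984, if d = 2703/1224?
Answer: 726783/70384 ≈ 10.326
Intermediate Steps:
d = 53/24 (d = 2703*(1/1224) = 53/24 ≈ 2.2083)
s(-30, -37)/d + 1449/3984 = (-15 - 1*(-37))/(53/24) + 1449/3984 = (-15 + 37)*(24/53) + 1449*(1/3984) = 22*(24/53) + 483/1328 = 528/53 + 483/1328 = 726783/70384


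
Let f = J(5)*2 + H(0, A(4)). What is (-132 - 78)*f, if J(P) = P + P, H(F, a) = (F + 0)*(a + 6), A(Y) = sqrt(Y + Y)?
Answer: -4200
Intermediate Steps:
A(Y) = sqrt(2)*sqrt(Y) (A(Y) = sqrt(2*Y) = sqrt(2)*sqrt(Y))
H(F, a) = F*(6 + a)
J(P) = 2*P
f = 20 (f = (2*5)*2 + 0*(6 + sqrt(2)*sqrt(4)) = 10*2 + 0*(6 + sqrt(2)*2) = 20 + 0*(6 + 2*sqrt(2)) = 20 + 0 = 20)
(-132 - 78)*f = (-132 - 78)*20 = -210*20 = -4200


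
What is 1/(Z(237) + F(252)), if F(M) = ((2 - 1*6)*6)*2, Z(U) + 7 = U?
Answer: 1/182 ≈ 0.0054945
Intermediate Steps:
Z(U) = -7 + U
F(M) = -48 (F(M) = ((2 - 6)*6)*2 = -4*6*2 = -24*2 = -48)
1/(Z(237) + F(252)) = 1/((-7 + 237) - 48) = 1/(230 - 48) = 1/182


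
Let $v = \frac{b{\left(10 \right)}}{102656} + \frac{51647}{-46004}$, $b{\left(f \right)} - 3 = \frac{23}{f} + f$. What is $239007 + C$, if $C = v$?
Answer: $\frac{2821814900179493}{11806466560} \approx 2.3901 \cdot 10^{5}$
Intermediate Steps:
$b{\left(f \right)} = 3 + f + \frac{23}{f}$ ($b{\left(f \right)} = 3 + \left(\frac{23}{f} + f\right) = 3 + \left(f + \frac{23}{f}\right) = 3 + f + \frac{23}{f}$)
$v = - \frac{13252926427}{11806466560}$ ($v = \frac{3 + 10 + \frac{23}{10}}{102656} + \frac{51647}{-46004} = \left(3 + 10 + 23 \cdot \frac{1}{10}\right) \frac{1}{102656} + 51647 \left(- \frac{1}{46004}\right) = \left(3 + 10 + \frac{23}{10}\right) \frac{1}{102656} - \frac{51647}{46004} = \frac{153}{10} \cdot \frac{1}{102656} - \frac{51647}{46004} = \frac{153}{1026560} - \frac{51647}{46004} = - \frac{13252926427}{11806466560} \approx -1.1225$)
$C = - \frac{13252926427}{11806466560} \approx -1.1225$
$239007 + C = 239007 - \frac{13252926427}{11806466560} = \frac{2821814900179493}{11806466560}$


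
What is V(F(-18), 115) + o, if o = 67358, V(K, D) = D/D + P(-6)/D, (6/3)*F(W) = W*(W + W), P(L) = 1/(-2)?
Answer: 15492569/230 ≈ 67359.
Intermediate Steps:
P(L) = -½
F(W) = W² (F(W) = (W*(W + W))/2 = (W*(2*W))/2 = (2*W²)/2 = W²)
V(K, D) = 1 - 1/(2*D) (V(K, D) = D/D - 1/(2*D) = 1 - 1/(2*D))
V(F(-18), 115) + o = (-½ + 115)/115 + 67358 = (1/115)*(229/2) + 67358 = 229/230 + 67358 = 15492569/230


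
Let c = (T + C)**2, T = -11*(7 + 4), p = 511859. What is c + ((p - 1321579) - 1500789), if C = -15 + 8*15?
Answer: -2310253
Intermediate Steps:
T = -121 (T = -11*11 = -121)
C = 105 (C = -15 + 120 = 105)
c = 256 (c = (-121 + 105)**2 = (-16)**2 = 256)
c + ((p - 1321579) - 1500789) = 256 + ((511859 - 1321579) - 1500789) = 256 + (-809720 - 1500789) = 256 - 2310509 = -2310253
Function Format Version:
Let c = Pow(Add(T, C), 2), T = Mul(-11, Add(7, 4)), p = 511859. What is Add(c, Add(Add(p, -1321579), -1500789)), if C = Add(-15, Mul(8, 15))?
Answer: -2310253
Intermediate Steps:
T = -121 (T = Mul(-11, 11) = -121)
C = 105 (C = Add(-15, 120) = 105)
c = 256 (c = Pow(Add(-121, 105), 2) = Pow(-16, 2) = 256)
Add(c, Add(Add(p, -1321579), -1500789)) = Add(256, Add(Add(511859, -1321579), -1500789)) = Add(256, Add(-809720, -1500789)) = Add(256, -2310509) = -2310253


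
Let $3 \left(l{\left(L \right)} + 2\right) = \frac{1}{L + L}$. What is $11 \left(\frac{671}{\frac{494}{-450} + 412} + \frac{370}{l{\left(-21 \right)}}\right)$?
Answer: $- \frac{4271962185}{2126419} \approx -2009.0$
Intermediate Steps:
$l{\left(L \right)} = -2 + \frac{1}{6 L}$ ($l{\left(L \right)} = -2 + \frac{1}{3 \left(L + L\right)} = -2 + \frac{1}{3 \cdot 2 L} = -2 + \frac{\frac{1}{2} \frac{1}{L}}{3} = -2 + \frac{1}{6 L}$)
$11 \left(\frac{671}{\frac{494}{-450} + 412} + \frac{370}{l{\left(-21 \right)}}\right) = 11 \left(\frac{671}{\frac{494}{-450} + 412} + \frac{370}{-2 + \frac{1}{6 \left(-21\right)}}\right) = 11 \left(\frac{671}{494 \left(- \frac{1}{450}\right) + 412} + \frac{370}{-2 + \frac{1}{6} \left(- \frac{1}{21}\right)}\right) = 11 \left(\frac{671}{- \frac{247}{225} + 412} + \frac{370}{-2 - \frac{1}{126}}\right) = 11 \left(\frac{671}{\frac{92453}{225}} + \frac{370}{- \frac{253}{126}}\right) = 11 \left(671 \cdot \frac{225}{92453} + 370 \left(- \frac{126}{253}\right)\right) = 11 \left(\frac{150975}{92453} - \frac{46620}{253}\right) = 11 \left(- \frac{4271962185}{23390609}\right) = - \frac{4271962185}{2126419}$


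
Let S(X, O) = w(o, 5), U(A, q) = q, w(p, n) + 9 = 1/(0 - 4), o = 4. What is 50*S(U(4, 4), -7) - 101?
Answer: -1127/2 ≈ -563.50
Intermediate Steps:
w(p, n) = -37/4 (w(p, n) = -9 + 1/(0 - 4) = -9 + 1/(-4) = -9 - ¼ = -37/4)
S(X, O) = -37/4
50*S(U(4, 4), -7) - 101 = 50*(-37/4) - 101 = -925/2 - 101 = -1127/2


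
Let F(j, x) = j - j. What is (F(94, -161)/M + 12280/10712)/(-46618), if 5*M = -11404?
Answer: -1535/62421502 ≈ -2.4591e-5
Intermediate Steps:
M = -11404/5 (M = (1/5)*(-11404) = -11404/5 ≈ -2280.8)
F(j, x) = 0
(F(94, -161)/M + 12280/10712)/(-46618) = (0/(-11404/5) + 12280/10712)/(-46618) = (0*(-5/11404) + 12280*(1/10712))*(-1/46618) = (0 + 1535/1339)*(-1/46618) = (1535/1339)*(-1/46618) = -1535/62421502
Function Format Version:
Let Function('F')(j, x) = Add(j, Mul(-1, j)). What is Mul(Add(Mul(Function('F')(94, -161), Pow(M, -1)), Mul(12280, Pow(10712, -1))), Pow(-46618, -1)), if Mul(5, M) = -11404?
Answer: Rational(-1535, 62421502) ≈ -2.4591e-5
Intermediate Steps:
M = Rational(-11404, 5) (M = Mul(Rational(1, 5), -11404) = Rational(-11404, 5) ≈ -2280.8)
Function('F')(j, x) = 0
Mul(Add(Mul(Function('F')(94, -161), Pow(M, -1)), Mul(12280, Pow(10712, -1))), Pow(-46618, -1)) = Mul(Add(Mul(0, Pow(Rational(-11404, 5), -1)), Mul(12280, Pow(10712, -1))), Pow(-46618, -1)) = Mul(Add(Mul(0, Rational(-5, 11404)), Mul(12280, Rational(1, 10712))), Rational(-1, 46618)) = Mul(Add(0, Rational(1535, 1339)), Rational(-1, 46618)) = Mul(Rational(1535, 1339), Rational(-1, 46618)) = Rational(-1535, 62421502)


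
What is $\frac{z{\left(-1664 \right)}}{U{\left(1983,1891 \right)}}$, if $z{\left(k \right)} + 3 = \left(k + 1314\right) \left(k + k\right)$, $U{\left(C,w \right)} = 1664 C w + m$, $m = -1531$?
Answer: $\frac{1164797}{6239753861} \approx 0.00018667$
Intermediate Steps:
$U{\left(C,w \right)} = -1531 + 1664 C w$ ($U{\left(C,w \right)} = 1664 C w - 1531 = -1531 + 1664 C w$)
$z{\left(k \right)} = -3 + 2 k \left(1314 + k\right)$ ($z{\left(k \right)} = -3 + \left(k + 1314\right) \left(k + k\right) = -3 + \left(1314 + k\right) 2 k = -3 + 2 k \left(1314 + k\right)$)
$\frac{z{\left(-1664 \right)}}{U{\left(1983,1891 \right)}} = \frac{-3 + 2 \left(-1664\right)^{2} + 2628 \left(-1664\right)}{-1531 + 1664 \cdot 1983 \cdot 1891} = \frac{-3 + 2 \cdot 2768896 - 4372992}{-1531 + 6239755392} = \frac{-3 + 5537792 - 4372992}{6239753861} = 1164797 \cdot \frac{1}{6239753861} = \frac{1164797}{6239753861}$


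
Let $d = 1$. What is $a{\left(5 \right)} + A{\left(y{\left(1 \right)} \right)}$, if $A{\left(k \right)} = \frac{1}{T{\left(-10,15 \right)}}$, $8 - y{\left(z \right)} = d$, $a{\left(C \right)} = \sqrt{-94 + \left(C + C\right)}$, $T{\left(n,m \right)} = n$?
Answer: $- \frac{1}{10} + 2 i \sqrt{21} \approx -0.1 + 9.1651 i$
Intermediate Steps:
$a{\left(C \right)} = \sqrt{-94 + 2 C}$
$y{\left(z \right)} = 7$ ($y{\left(z \right)} = 8 - 1 = 7$)
$A{\left(k \right)} = - \frac{1}{10}$ ($A{\left(k \right)} = \frac{1}{-10} = - \frac{1}{10}$)
$a{\left(5 \right)} + A{\left(y{\left(1 \right)} \right)} = \sqrt{-94 + 2 \cdot 5} - \frac{1}{10} = \sqrt{-94 + 10} - \frac{1}{10} = \sqrt{-84} - \frac{1}{10} = 2 i \sqrt{21} - \frac{1}{10} = - \frac{1}{10} + 2 i \sqrt{21}$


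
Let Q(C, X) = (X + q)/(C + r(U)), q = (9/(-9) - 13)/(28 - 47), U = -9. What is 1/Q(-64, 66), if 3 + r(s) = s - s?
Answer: -1273/1268 ≈ -1.0039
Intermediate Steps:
q = 14/19 (q = (9*(-1/9) - 13)/(-19) = (-1 - 13)*(-1/19) = -14*(-1/19) = 14/19 ≈ 0.73684)
r(s) = -3 (r(s) = -3 + (s - s) = -3 + 0 = -3)
Q(C, X) = (14/19 + X)/(-3 + C) (Q(C, X) = (X + 14/19)/(C - 3) = (14/19 + X)/(-3 + C))
1/Q(-64, 66) = 1/((14/19 + 66)/(-3 - 64)) = 1/((1268/19)/(-67)) = 1/(-1/67*1268/19) = 1/(-1268/1273) = -1273/1268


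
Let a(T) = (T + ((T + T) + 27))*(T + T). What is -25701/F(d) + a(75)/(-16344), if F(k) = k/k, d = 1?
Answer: -5834652/227 ≈ -25703.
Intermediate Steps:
a(T) = 2*T*(27 + 3*T) (a(T) = (T + (2*T + 27))*(2*T) = (T + (27 + 2*T))*(2*T) = (27 + 3*T)*(2*T) = 2*T*(27 + 3*T))
F(k) = 1
-25701/F(d) + a(75)/(-16344) = -25701/1 + (6*75*(9 + 75))/(-16344) = -25701*1 + (6*75*84)*(-1/16344) = -25701 + 37800*(-1/16344) = -25701 - 525/227 = -5834652/227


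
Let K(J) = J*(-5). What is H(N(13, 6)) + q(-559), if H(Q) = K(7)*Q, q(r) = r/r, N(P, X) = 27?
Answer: -944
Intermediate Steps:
K(J) = -5*J
q(r) = 1
H(Q) = -35*Q (H(Q) = (-5*7)*Q = -35*Q)
H(N(13, 6)) + q(-559) = -35*27 + 1 = -945 + 1 = -944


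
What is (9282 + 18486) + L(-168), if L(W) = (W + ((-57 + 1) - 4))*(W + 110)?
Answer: 40992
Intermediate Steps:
L(W) = (-60 + W)*(110 + W) (L(W) = (W + (-56 - 4))*(110 + W) = (W - 60)*(110 + W) = (-60 + W)*(110 + W))
(9282 + 18486) + L(-168) = (9282 + 18486) + (-6600 + (-168)**2 + 50*(-168)) = 27768 + (-6600 + 28224 - 8400) = 27768 + 13224 = 40992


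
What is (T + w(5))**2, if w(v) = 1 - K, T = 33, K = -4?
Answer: 1444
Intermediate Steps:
w(v) = 5 (w(v) = 1 - 1*(-4) = 1 + 4 = 5)
(T + w(5))**2 = (33 + 5)**2 = 38**2 = 1444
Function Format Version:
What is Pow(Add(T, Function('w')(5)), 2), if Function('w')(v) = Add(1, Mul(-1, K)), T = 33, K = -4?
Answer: 1444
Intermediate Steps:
Function('w')(v) = 5 (Function('w')(v) = Add(1, Mul(-1, -4)) = Add(1, 4) = 5)
Pow(Add(T, Function('w')(5)), 2) = Pow(Add(33, 5), 2) = Pow(38, 2) = 1444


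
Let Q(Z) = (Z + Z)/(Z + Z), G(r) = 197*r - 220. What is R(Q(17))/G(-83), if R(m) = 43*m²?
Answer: -43/16571 ≈ -0.0025949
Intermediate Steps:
G(r) = -220 + 197*r
Q(Z) = 1 (Q(Z) = (2*Z)/((2*Z)) = (2*Z)*(1/(2*Z)) = 1)
R(Q(17))/G(-83) = (43*1²)/(-220 + 197*(-83)) = (43*1)/(-220 - 16351) = 43/(-16571) = 43*(-1/16571) = -43/16571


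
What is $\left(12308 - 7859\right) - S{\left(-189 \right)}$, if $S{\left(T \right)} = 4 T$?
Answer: $5205$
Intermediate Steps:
$\left(12308 - 7859\right) - S{\left(-189 \right)} = \left(12308 - 7859\right) - 4 \left(-189\right) = 4449 - -756 = 4449 + 756 = 5205$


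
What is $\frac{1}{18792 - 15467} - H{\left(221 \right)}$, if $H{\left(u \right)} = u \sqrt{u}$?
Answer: $\frac{1}{3325} - 221 \sqrt{221} \approx -3285.4$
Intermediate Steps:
$H{\left(u \right)} = u^{\frac{3}{2}}$
$\frac{1}{18792 - 15467} - H{\left(221 \right)} = \frac{1}{18792 - 15467} - 221^{\frac{3}{2}} = \frac{1}{3325} - 221 \sqrt{221}$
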